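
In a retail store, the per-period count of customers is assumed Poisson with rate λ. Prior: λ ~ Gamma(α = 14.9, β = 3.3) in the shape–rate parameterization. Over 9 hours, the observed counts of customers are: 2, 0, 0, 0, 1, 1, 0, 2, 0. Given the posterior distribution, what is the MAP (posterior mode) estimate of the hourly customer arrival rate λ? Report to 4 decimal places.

With a Gamma(shape α, rate β) prior, the Poisson likelihood is conjugate: the posterior is Gamma(α + ΣXᵢ, β + n).
Sum of counts S = 6 over n = 9 hours.
Posterior: Gamma(α+S, β+n) = Gamma(14.9+6, 3.3+9) = Gamma(20.9, 12.3).
Mode of Gamma(α,β) for α≥1 is (α−1)/β = 19.9/12.3 = 1.6179.

1.6179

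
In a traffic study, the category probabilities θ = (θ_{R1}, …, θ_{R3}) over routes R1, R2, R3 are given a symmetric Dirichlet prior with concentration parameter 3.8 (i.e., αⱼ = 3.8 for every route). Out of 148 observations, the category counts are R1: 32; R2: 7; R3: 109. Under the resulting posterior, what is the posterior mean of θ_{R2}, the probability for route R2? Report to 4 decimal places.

0.0678

The Dirichlet prior is conjugate to the Multinomial likelihood: each posterior αⱼ = prior αⱼ + observed count nⱼ.
Posterior concentration: (35.8, 10.8, 112.8), total = 159.4.
E[θ_{R2}|data] = α_{R2}/Σα = 10.8/159.4 = 0.0678.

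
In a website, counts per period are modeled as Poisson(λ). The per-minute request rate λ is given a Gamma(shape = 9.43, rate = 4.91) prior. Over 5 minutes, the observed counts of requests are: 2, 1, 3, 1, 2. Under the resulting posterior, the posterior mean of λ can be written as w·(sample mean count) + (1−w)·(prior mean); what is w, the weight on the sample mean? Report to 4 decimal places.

With a Gamma(shape α, rate β) prior, the Poisson likelihood is conjugate: the posterior is Gamma(α + ΣXᵢ, β + n).
Posterior mean = (α₀+S)/(β₀+n) = [n/(β₀+n)]·(S/n) + [β₀/(β₀+n)]·(α₀/β₀), so only n and β₀ enter the weight.
Weight on data w = n/(β₀+n) = 5/(4.91+5) = 5/9.91 = 0.5045.

0.5045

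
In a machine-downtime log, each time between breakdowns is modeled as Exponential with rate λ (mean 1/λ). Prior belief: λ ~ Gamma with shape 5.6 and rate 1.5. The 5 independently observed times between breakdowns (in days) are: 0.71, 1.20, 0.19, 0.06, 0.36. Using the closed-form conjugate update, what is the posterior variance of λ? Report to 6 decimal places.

0.655924

With a Gamma(shape α, rate β) prior on the exponential rate λ, the posterior after n observations with total T = Σxᵢ is Gamma(α+n, β+T).
Sum of observations T = 2.52 days; n = 5.
Posterior: Gamma(5.6+5, 1.5+2.52) = Gamma(10.6, 4.02).
Var = α/β² = 0.655924.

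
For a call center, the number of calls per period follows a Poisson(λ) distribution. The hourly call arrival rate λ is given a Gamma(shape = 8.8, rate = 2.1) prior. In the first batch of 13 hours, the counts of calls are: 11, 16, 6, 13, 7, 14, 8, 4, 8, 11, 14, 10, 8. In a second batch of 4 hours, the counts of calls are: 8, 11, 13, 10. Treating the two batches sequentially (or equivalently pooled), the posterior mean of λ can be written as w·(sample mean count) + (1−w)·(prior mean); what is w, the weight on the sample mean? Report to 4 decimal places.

With a Gamma(shape α, rate β) prior, the Poisson likelihood is conjugate: the posterior is Gamma(α + ΣXᵢ, β + n).
Total number of hours: n = 13 + 4 = 17.
Posterior mean = (α₀+S)/(β₀+n) = [n/(β₀+n)]·(S/n) + [β₀/(β₀+n)]·(α₀/β₀), so only n and β₀ enter the weight.
Weight on data w = n/(β₀+n) = 17/(2.1+17) = 17/19.1 = 0.8901.

0.8901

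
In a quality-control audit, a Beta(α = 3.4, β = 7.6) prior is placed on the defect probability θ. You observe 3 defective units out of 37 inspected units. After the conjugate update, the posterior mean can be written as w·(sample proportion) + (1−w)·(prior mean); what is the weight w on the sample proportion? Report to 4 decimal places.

0.7708

The Beta prior is conjugate to a Binomial/Bernoulli likelihood; the update adds successes to α and failures to β.
Posterior mean = (α₀+k)/(α₀+β₀+n) = [n/(α₀+β₀+n)]·(k/n) + [(α₀+β₀)/(α₀+β₀+n)]·α₀/(α₀+β₀), so only n and the prior enter the weight.
The weight on the data is w = n/(α₀+β₀+n) = 37/(3.4+7.6+37) = 37/48.0 = 0.7708.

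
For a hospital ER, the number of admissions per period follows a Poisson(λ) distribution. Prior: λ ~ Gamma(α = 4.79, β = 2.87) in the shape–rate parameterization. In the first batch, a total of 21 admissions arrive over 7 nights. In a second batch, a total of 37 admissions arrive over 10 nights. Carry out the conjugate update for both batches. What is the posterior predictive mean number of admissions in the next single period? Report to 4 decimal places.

With a Gamma(shape α, rate β) prior, the Poisson likelihood is conjugate: the posterior is Gamma(α + ΣXᵢ, β + n).
After batch 1: Gamma(α+S, β+n) = Gamma(4.79+21, 2.87+7) = Gamma(25.79, 9.87).
After batch 2: Gamma(α+S, β+n) = Gamma(25.79+37, 9.87+10) = Gamma(62.79, 19.87).
The predictive distribution for one future period is NegBinom with mean α/β = 3.1600.

3.1600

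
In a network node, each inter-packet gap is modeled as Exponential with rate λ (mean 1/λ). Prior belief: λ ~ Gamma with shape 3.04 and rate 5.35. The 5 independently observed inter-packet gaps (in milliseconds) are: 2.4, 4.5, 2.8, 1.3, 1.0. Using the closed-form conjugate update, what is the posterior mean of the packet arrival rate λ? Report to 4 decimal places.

0.4634

With a Gamma(shape α, rate β) prior on the exponential rate λ, the posterior after n observations with total T = Σxᵢ is Gamma(α+n, β+T).
Sum of observations T = 12.0 milliseconds; n = 5.
Posterior: Gamma(3.04+5, 5.35+12.0) = Gamma(8.04, 17.35).
Posterior mean of λ = α/β = 8.04/17.35 = 0.4634.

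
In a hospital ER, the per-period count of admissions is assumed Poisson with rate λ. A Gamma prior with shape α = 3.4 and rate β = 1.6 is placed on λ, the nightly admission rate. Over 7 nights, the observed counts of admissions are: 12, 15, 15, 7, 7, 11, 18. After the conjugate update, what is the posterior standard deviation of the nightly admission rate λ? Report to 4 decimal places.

With a Gamma(shape α, rate β) prior, the Poisson likelihood is conjugate: the posterior is Gamma(α + ΣXᵢ, β + n).
Sum of counts S = 85 over n = 7 nights.
Posterior: Gamma(α+S, β+n) = Gamma(3.4+85, 1.6+7) = Gamma(88.4, 8.6).
SD = √α/β = √88.4/8.6 = 1.0933.

1.0933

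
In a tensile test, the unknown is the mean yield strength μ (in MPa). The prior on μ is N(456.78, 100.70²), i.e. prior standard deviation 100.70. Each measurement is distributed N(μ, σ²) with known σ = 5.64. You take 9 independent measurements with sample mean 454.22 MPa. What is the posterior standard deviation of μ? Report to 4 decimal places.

1.8797

For Normal data with known variance σ², a Normal(μ₀, σ₀²) prior on μ is conjugate. Posterior precision = 1/σ₀² + n/σ²; posterior mean is the precision-weighted average of μ₀ and x̄.
σ₀² = 100.70² = 10140.49, σ² = 5.64² = 31.8096; σ² + n·σ₀² = 31.8096 + 9·10140.49 = 91296.2196.
Posterior precision = 1/σ₀² + n/σ² = 1/10140.49 + 9/31.8096 = (σ² + n·σ₀²)/(σ₀²σ²) = 91296.2196/(10140.49·31.8096); posterior variance σₙ² = σ₀²σ²/(σ² + n·σ₀²) = 10140.49·31.8096/91296.2196 = 3.533169.
Posterior SD = √σₙ² = √(10140.49·31.8096/91296.2196) = 1.8797.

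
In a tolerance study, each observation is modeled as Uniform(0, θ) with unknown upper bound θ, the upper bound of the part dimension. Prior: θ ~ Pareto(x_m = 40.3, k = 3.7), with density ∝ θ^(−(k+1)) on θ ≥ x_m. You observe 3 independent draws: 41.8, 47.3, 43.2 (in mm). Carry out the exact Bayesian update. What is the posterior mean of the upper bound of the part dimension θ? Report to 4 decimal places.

55.5982

A Pareto(scale x_m, shape k) prior on the upper bound θ of Uniform(0, θ) is conjugate: posterior is Pareto(max(x_m, max xᵢ), k + n).
Sample maximum = 47.3; prior scale x_m = 40.3 → posterior scale = max = 47.3.
Posterior shape = 3.7 + 3 = 6.7.
E[θ|data] = k·x_m/(k−1) = 6.7·47.3/5.7 = 55.5982.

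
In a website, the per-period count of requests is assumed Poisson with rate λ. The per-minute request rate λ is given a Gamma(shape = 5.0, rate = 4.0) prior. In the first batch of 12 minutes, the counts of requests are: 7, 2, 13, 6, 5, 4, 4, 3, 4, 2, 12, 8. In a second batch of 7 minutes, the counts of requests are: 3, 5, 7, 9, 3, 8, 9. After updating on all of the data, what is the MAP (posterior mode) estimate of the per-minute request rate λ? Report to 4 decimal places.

5.1304

With a Gamma(shape α, rate β) prior, the Poisson likelihood is conjugate: the posterior is Gamma(α + ΣXᵢ, β + n).
Batch 1: sum of counts S = 70 over n = 12 minutes.
After batch 1: Gamma(α+S, β+n) = Gamma(5.0+70, 4.0+12) = Gamma(75.0, 16.0).
Batch 2: sum of counts S = 44 over n = 7 minutes.
After batch 2: Gamma(α+S, β+n) = Gamma(75.0+44, 16.0+7) = Gamma(119.0, 23.0).
Mode of Gamma(α,β) for α≥1 is (α−1)/β = 118.0/23.0 = 5.1304.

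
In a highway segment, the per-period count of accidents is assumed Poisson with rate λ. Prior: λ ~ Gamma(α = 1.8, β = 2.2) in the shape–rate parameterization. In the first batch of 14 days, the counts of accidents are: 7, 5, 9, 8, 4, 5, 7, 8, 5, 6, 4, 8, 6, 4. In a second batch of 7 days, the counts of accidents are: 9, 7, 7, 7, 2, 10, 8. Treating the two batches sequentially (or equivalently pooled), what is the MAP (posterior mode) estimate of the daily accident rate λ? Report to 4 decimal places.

With a Gamma(shape α, rate β) prior, the Poisson likelihood is conjugate: the posterior is Gamma(α + ΣXᵢ, β + n).
Batch 1: sum of counts S = 86 over n = 14 days.
After batch 1: Gamma(α+S, β+n) = Gamma(1.8+86, 2.2+14) = Gamma(87.8, 16.2).
Batch 2: sum of counts S = 50 over n = 7 days.
After batch 2: Gamma(α+S, β+n) = Gamma(87.8+50, 16.2+7) = Gamma(137.8, 23.2).
Mode of Gamma(α,β) for α≥1 is (α−1)/β = 136.8/23.2 = 5.8966.

5.8966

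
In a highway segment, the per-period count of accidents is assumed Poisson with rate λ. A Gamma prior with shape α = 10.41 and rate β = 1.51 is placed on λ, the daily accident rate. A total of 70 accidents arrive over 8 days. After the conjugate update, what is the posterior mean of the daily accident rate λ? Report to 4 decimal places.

With a Gamma(shape α, rate β) prior, the Poisson likelihood is conjugate: the posterior is Gamma(α + ΣXᵢ, β + n).
Posterior: Gamma(α+S, β+n) = Gamma(10.41+70, 1.51+8) = Gamma(80.41, 9.51).
Posterior mean = α/β = 80.41/9.51 = 8.4553.

8.4553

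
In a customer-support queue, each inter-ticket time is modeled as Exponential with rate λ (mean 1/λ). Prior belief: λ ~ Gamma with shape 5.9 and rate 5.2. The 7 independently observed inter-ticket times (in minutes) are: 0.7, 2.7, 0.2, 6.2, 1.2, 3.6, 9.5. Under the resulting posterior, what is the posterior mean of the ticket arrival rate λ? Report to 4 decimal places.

With a Gamma(shape α, rate β) prior on the exponential rate λ, the posterior after n observations with total T = Σxᵢ is Gamma(α+n, β+T).
Sum of observations T = 24.1 minutes; n = 7.
Posterior: Gamma(5.9+7, 5.2+24.1) = Gamma(12.9, 29.3).
Posterior mean of λ = α/β = 12.9/29.3 = 0.4403.

0.4403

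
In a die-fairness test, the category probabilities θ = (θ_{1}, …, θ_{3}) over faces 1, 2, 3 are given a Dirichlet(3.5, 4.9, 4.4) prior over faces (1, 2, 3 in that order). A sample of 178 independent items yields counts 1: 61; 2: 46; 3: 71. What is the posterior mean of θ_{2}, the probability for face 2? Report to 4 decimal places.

The Dirichlet prior is conjugate to the Multinomial likelihood: each posterior αⱼ = prior αⱼ + observed count nⱼ.
Posterior concentration: (64.5, 50.9, 75.4), total = 190.8.
E[θ_{2}|data] = α_{2}/Σα = 50.9/190.8 = 0.2668.

0.2668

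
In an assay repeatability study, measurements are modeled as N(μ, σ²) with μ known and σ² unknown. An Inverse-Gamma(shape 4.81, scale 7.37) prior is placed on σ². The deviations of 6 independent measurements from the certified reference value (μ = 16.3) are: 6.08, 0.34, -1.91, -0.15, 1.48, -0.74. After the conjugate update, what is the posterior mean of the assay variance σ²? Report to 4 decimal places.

With known mean μ and an Inverse-Gamma(α, β) prior on σ², the Normal likelihood is conjugate: posterior is Inv-Gamma(α + n/2, β + Σ(xᵢ−μ)²/2).
Σ(xᵢ−μ)² = (6.08)² + (0.34)² + (-1.91)² + (-0.15)² + (1.48)² + (-0.74)² = 43.4906.
Posterior: Inv-Gamma(4.81 + 6/2, 7.37 + 43.4906/2) = Inv-Gamma(7.81, 29.11530).
E[σ²|data] = β/(α−1) = 29.11530/6.81 = 4.2754.

4.2754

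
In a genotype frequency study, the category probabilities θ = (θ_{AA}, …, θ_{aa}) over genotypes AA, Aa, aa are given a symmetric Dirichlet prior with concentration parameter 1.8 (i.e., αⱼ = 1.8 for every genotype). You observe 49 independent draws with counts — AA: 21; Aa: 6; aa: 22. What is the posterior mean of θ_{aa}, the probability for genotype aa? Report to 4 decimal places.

0.4375

The Dirichlet prior is conjugate to the Multinomial likelihood: each posterior αⱼ = prior αⱼ + observed count nⱼ.
Posterior concentration: (22.8, 7.8, 23.8), total = 54.4.
E[θ_{aa}|data] = α_{aa}/Σα = 23.8/54.4 = 0.4375.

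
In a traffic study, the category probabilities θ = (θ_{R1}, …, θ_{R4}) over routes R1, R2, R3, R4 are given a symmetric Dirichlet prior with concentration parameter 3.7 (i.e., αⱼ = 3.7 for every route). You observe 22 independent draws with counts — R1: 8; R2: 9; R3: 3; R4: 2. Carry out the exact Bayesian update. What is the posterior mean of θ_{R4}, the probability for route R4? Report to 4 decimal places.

The Dirichlet prior is conjugate to the Multinomial likelihood: each posterior αⱼ = prior αⱼ + observed count nⱼ.
Posterior concentration: (11.7, 12.7, 6.7, 5.7), total = 36.8.
E[θ_{R4}|data] = α_{R4}/Σα = 5.7/36.8 = 0.1549.

0.1549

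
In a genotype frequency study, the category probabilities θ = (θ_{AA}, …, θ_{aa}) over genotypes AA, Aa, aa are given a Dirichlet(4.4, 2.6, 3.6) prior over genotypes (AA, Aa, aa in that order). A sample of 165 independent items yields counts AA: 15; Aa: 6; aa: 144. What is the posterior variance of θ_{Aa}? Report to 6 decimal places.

The Dirichlet prior is conjugate to the Multinomial likelihood: each posterior αⱼ = prior αⱼ + observed count nⱼ.
Posterior concentration: (19.4, 8.6, 147.6), total = 175.6.
Var[θ_j] = α_j(Σα−α_j)/((Σα)²(Σα+1)) = 8.6·167.0/(175.6²·176.6) = 0.000264.

0.000264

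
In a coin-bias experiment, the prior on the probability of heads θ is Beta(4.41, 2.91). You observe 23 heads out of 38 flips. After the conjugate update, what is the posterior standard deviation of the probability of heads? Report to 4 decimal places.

0.0718

The Beta prior is conjugate to a Binomial/Bernoulli likelihood; the update adds successes to α and failures to β.
Posterior: Beta(α+k, β+n−k) = Beta(4.41+23, 2.91+15) = Beta(27.41, 17.91).
Var = αβ/((α+β)²(α+β+1)) = 27.41·17.91/(45.32²·46.32) = 0.00516008; SD = √0.00516008 = 0.0718.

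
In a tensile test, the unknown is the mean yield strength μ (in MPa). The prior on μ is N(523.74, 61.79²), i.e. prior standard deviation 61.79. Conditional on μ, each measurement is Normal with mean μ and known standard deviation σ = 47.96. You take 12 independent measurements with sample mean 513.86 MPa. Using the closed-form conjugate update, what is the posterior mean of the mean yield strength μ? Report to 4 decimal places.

514.3323

For Normal data with known variance σ², a Normal(μ₀, σ₀²) prior on μ is conjugate. Posterior precision = 1/σ₀² + n/σ²; posterior mean is the precision-weighted average of μ₀ and x̄.
n·x̄ = 12·513.86 = 6166.32.
σ₀² = 61.79² = 3818.0041, σ² = 47.96² = 2300.1616; σ² + n·σ₀² = 2300.1616 + 12·3818.0041 = 48116.2108.
Posterior mean = (μ₀/σ₀² + n·x̄/σ²)/(1/σ₀² + n/σ²) = (σ²·μ₀ + σ₀²·n·x̄)/(σ² + n·σ₀²) = (2300.1616·523.74 + 3818.0041·6166.32)/48116.2108 = 24747721.678296/48116.2108 = 514.3323.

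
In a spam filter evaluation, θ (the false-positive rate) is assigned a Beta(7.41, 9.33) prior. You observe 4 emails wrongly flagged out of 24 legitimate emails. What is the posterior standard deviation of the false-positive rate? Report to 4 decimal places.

0.0695

The Beta prior is conjugate to a Binomial/Bernoulli likelihood; the update adds successes to α and failures to β.
Posterior: Beta(α+k, β+n−k) = Beta(7.41+4, 9.33+20) = Beta(11.41, 29.33).
Var = αβ/((α+β)²(α+β+1)) = 11.41·29.33/(40.74²·41.74) = 0.00483062; SD = √0.00483062 = 0.0695.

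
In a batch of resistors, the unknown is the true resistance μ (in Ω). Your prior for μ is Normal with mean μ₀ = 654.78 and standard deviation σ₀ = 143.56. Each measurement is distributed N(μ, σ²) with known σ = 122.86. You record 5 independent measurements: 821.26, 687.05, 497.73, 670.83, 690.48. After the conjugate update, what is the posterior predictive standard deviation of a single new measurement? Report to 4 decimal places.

For Normal data with known variance σ², a Normal(μ₀, σ₀²) prior on μ is conjugate. Posterior precision = 1/σ₀² + n/σ²; posterior mean is the precision-weighted average of μ₀ and x̄.
σ₀² = 143.56² = 20609.4736, σ² = 122.86² = 15094.5796; σ² + n·σ₀² = 15094.5796 + 5·20609.4736 = 118141.9476.
Posterior precision = 1/σ₀² + n/σ² = 1/20609.4736 + 5/15094.5796 = (σ² + n·σ₀²)/(σ₀²σ²) = 118141.9476/(20609.4736·15094.5796); posterior variance σₙ² = σ₀²σ²/(σ² + n·σ₀²) = 20609.4736·15094.5796/118141.9476 = 2633.199690.
Predictive variance for one new observation = σₙ² + σ² = 20609.4736·15094.5796/118141.9476 + 15094.5796 = σ²·(σ₀² + 118141.9476)/118141.9476 = 15094.5796·138751.4212/118141.9476 = 17727.779290; SD = √(15094.5796·138751.4212/118141.9476) = 133.1457.

133.1457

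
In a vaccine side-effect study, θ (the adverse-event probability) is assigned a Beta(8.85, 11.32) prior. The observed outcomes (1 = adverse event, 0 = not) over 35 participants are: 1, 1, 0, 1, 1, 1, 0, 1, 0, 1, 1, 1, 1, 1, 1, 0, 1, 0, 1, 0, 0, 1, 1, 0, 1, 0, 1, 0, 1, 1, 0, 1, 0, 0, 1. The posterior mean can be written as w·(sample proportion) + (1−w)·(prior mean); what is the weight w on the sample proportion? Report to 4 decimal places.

The Beta prior is conjugate to a Binomial/Bernoulli likelihood; the update adds successes to α and failures to β.
Posterior mean = (α₀+k)/(α₀+β₀+n) = [n/(α₀+β₀+n)]·(k/n) + [(α₀+β₀)/(α₀+β₀+n)]·α₀/(α₀+β₀), so only n and the prior enter the weight.
The weight on the data is w = n/(α₀+β₀+n) = 35/(8.85+11.32+35) = 35/55.17 = 0.6344.

0.6344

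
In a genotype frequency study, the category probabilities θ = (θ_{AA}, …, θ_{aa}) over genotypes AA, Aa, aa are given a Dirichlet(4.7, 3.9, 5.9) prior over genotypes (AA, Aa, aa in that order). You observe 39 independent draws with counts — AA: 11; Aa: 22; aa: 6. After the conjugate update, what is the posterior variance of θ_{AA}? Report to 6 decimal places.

The Dirichlet prior is conjugate to the Multinomial likelihood: each posterior αⱼ = prior αⱼ + observed count nⱼ.
Posterior concentration: (15.7, 25.9, 11.9), total = 53.5.
Var[θ_j] = α_j(Σα−α_j)/((Σα)²(Σα+1)) = 15.7·37.8/(53.5²·54.5) = 0.003804.

0.003804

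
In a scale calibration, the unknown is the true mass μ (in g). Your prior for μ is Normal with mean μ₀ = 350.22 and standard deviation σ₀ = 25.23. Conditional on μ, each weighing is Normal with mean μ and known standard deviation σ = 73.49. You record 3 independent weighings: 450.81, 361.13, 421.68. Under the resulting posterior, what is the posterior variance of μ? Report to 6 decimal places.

For Normal data with known variance σ², a Normal(μ₀, σ₀²) prior on μ is conjugate. Posterior precision = 1/σ₀² + n/σ²; posterior mean is the precision-weighted average of μ₀ and x̄.
σ₀² = 25.23² = 636.5529, σ² = 73.49² = 5400.7801; σ² + n·σ₀² = 5400.7801 + 3·636.5529 = 7310.4388.
Posterior precision = 1/σ₀² + n/σ² = 1/636.5529 + 3/5400.7801 = (σ² + n·σ₀²)/(σ₀²σ²) = 7310.4388/(636.5529·5400.7801); posterior variance σₙ² = σ₀²σ²/(σ² + n·σ₀²) = 636.5529·5400.7801/7310.4388 = 470.270298.

470.270298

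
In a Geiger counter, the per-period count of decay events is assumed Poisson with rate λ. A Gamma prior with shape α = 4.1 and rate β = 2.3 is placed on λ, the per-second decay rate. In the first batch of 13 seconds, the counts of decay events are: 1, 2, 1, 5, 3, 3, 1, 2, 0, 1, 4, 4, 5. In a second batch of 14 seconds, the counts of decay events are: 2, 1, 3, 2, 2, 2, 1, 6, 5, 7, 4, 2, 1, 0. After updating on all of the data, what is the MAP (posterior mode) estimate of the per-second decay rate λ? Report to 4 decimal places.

2.4949

With a Gamma(shape α, rate β) prior, the Poisson likelihood is conjugate: the posterior is Gamma(α + ΣXᵢ, β + n).
Batch 1: sum of counts S = 32 over n = 13 seconds.
After batch 1: Gamma(α+S, β+n) = Gamma(4.1+32, 2.3+13) = Gamma(36.1, 15.3).
Batch 2: sum of counts S = 38 over n = 14 seconds.
After batch 2: Gamma(α+S, β+n) = Gamma(36.1+38, 15.3+14) = Gamma(74.1, 29.3).
Mode of Gamma(α,β) for α≥1 is (α−1)/β = 73.1/29.3 = 2.4949.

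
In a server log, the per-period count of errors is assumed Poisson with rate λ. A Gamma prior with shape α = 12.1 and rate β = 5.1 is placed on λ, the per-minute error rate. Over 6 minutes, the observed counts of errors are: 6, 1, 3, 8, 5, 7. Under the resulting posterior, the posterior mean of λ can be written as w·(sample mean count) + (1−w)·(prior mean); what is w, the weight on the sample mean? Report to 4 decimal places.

With a Gamma(shape α, rate β) prior, the Poisson likelihood is conjugate: the posterior is Gamma(α + ΣXᵢ, β + n).
Posterior mean = (α₀+S)/(β₀+n) = [n/(β₀+n)]·(S/n) + [β₀/(β₀+n)]·(α₀/β₀), so only n and β₀ enter the weight.
Weight on data w = n/(β₀+n) = 6/(5.1+6) = 6/11.1 = 0.5405.

0.5405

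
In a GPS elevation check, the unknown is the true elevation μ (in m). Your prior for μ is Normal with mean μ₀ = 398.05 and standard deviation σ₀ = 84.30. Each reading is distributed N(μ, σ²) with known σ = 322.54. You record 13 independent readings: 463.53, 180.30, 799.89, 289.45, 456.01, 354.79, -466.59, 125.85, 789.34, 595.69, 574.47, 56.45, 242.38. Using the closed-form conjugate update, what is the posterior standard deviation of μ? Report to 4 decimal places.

For Normal data with known variance σ², a Normal(μ₀, σ₀²) prior on μ is conjugate. Posterior precision = 1/σ₀² + n/σ²; posterior mean is the precision-weighted average of μ₀ and x̄.
σ₀² = 84.30² = 7106.49, σ² = 322.54² = 104032.0516; σ² + n·σ₀² = 104032.0516 + 13·7106.49 = 196416.4216.
Posterior precision = 1/σ₀² + n/σ² = 1/7106.49 + 13/104032.0516 = (σ² + n·σ₀²)/(σ₀²σ²) = 196416.4216/(7106.49·104032.0516); posterior variance σₙ² = σ₀²σ²/(σ² + n·σ₀²) = 7106.49·104032.0516/196416.4216 = 3763.955826.
Posterior SD = √σₙ² = √(7106.49·104032.0516/196416.4216) = 61.3511.

61.3511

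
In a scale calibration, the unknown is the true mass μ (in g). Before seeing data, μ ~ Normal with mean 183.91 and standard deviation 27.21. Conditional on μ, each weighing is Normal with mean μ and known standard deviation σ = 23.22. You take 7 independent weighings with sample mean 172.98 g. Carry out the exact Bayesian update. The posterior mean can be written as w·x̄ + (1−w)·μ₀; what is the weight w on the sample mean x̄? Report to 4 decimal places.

0.9058

For Normal data with known variance σ², a Normal(μ₀, σ₀²) prior on μ is conjugate. Posterior precision = 1/σ₀² + n/σ²; posterior mean is the precision-weighted average of μ₀ and x̄.
σ₀² = 27.21² = 740.3841, σ² = 23.22² = 539.1684. Prior precision 1/σ₀² = 1/740.3841; data precision n/σ² = 7/539.1684.
w = (n/σ²)/(1/σ₀² + n/σ²) = n·σ₀²/(σ² + n·σ₀²) = 7·740.3841/(539.1684 + 7·740.3841) = 5182.6887/5721.8571 = 0.9058.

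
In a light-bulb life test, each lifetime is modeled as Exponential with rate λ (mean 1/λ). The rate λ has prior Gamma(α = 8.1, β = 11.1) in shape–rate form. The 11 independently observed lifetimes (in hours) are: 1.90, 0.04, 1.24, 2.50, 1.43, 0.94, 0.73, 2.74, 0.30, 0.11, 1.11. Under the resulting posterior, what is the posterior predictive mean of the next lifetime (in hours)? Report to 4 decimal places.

1.3337

With a Gamma(shape α, rate β) prior on the exponential rate λ, the posterior after n observations with total T = Σxᵢ is Gamma(α+n, β+T).
Sum of observations T = 13.04 hours; n = 11.
Posterior: Gamma(8.1+11, 11.1+13.04) = Gamma(19.1, 24.14).
The predictive distribution for the next observation is Lomax; its mean is β/(α−1) = 24.14/18.1 = 1.3337.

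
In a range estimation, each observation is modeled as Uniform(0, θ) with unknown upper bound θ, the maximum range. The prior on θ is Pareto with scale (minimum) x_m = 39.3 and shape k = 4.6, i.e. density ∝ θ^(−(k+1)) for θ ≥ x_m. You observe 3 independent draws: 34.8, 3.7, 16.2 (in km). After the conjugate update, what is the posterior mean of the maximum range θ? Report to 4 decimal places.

A Pareto(scale x_m, shape k) prior on the upper bound θ of Uniform(0, θ) is conjugate: posterior is Pareto(max(x_m, max xᵢ), k + n).
Sample maximum = 34.8; prior scale x_m = 39.3 → posterior scale = max = 39.3.
Posterior shape = 4.6 + 3 = 7.6.
E[θ|data] = k·x_m/(k−1) = 7.6·39.3/6.6 = 45.2545.

45.2545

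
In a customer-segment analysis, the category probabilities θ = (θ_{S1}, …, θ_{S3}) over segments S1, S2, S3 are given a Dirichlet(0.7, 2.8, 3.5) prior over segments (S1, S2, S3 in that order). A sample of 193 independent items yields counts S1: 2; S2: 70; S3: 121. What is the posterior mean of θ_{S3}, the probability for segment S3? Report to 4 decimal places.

0.6225

The Dirichlet prior is conjugate to the Multinomial likelihood: each posterior αⱼ = prior αⱼ + observed count nⱼ.
Posterior concentration: (2.7, 72.8, 124.5), total = 200.0.
E[θ_{S3}|data] = α_{S3}/Σα = 124.5/200.0 = 0.6225.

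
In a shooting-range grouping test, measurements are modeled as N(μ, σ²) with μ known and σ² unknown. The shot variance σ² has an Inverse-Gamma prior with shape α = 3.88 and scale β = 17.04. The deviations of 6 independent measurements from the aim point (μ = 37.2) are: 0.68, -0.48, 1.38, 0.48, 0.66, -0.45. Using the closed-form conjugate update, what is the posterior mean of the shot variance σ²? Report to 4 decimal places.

With known mean μ and an Inverse-Gamma(α, β) prior on σ², the Normal likelihood is conjugate: posterior is Inv-Gamma(α + n/2, β + Σ(xᵢ−μ)²/2).
Σ(xᵢ−μ)² = (0.68)² + (-0.48)² + (1.38)² + (0.48)² + (0.66)² + (-0.45)² = 3.4657.
Posterior: Inv-Gamma(3.88 + 6/2, 17.04 + 3.4657/2) = Inv-Gamma(6.88, 18.77285).
E[σ²|data] = β/(α−1) = 18.77285/5.88 = 3.1927.

3.1927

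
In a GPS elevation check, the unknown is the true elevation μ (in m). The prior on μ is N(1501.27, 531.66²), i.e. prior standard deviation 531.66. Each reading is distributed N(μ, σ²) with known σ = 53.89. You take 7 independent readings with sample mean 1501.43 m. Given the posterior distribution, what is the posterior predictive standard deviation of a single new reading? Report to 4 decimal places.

For Normal data with known variance σ², a Normal(μ₀, σ₀²) prior on μ is conjugate. Posterior precision = 1/σ₀² + n/σ²; posterior mean is the precision-weighted average of μ₀ and x̄.
σ₀² = 531.66² = 282662.3556, σ² = 53.89² = 2904.1321; σ² + n·σ₀² = 2904.1321 + 7·282662.3556 = 1981540.6213.
Posterior precision = 1/σ₀² + n/σ² = 1/282662.3556 + 7/2904.1321 = (σ² + n·σ₀²)/(σ₀²σ²) = 1981540.6213/(282662.3556·2904.1321); posterior variance σₙ² = σ₀²σ²/(σ² + n·σ₀²) = 282662.3556·2904.1321/1981540.6213 = 414.267975.
Predictive variance for one new observation = σₙ² + σ² = 282662.3556·2904.1321/1981540.6213 + 2904.1321 = σ²·(σ₀² + 1981540.6213)/1981540.6213 = 2904.1321·2264202.9769/1981540.6213 = 3318.400075; SD = √(2904.1321·2264202.9769/1981540.6213) = 57.6056.

57.6056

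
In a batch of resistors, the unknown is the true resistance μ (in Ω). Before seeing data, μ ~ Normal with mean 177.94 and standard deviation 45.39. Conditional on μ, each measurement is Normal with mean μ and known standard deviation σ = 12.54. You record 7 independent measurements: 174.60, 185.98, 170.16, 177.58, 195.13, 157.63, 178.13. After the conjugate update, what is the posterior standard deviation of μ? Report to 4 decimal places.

For Normal data with known variance σ², a Normal(μ₀, σ₀²) prior on μ is conjugate. Posterior precision = 1/σ₀² + n/σ²; posterior mean is the precision-weighted average of μ₀ and x̄.
σ₀² = 45.39² = 2060.2521, σ² = 12.54² = 157.2516; σ² + n·σ₀² = 157.2516 + 7·2060.2521 = 14579.0163.
Posterior precision = 1/σ₀² + n/σ² = 1/2060.2521 + 7/157.2516 = (σ² + n·σ₀²)/(σ₀²σ²) = 14579.0163/(2060.2521·157.2516); posterior variance σₙ² = σ₀²σ²/(σ² + n·σ₀²) = 2060.2521·157.2516/14579.0163 = 22.222208.
Posterior SD = √σₙ² = √(2060.2521·157.2516/14579.0163) = 4.7140.

4.7140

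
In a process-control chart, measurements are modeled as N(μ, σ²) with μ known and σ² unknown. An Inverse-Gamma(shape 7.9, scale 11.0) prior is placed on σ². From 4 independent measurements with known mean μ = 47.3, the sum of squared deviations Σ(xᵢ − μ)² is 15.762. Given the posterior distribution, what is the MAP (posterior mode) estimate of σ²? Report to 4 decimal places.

1.7322

With known mean μ and an Inverse-Gamma(α, β) prior on σ², the Normal likelihood is conjugate: posterior is Inv-Gamma(α + n/2, β + Σ(xᵢ−μ)²/2).
Posterior: Inv-Gamma(7.9 + 4/2, 11.0 + 15.762/2) = Inv-Gamma(9.90, 18.8810).
Mode = β/(α+1) = 18.8810/10.90 = 1.7322.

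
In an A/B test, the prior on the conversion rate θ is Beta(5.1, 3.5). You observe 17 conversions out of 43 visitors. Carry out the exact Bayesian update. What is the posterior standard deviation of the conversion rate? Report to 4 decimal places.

The Beta prior is conjugate to a Binomial/Bernoulli likelihood; the update adds successes to α and failures to β.
Posterior: Beta(α+k, β+n−k) = Beta(5.1+17, 3.5+26) = Beta(22.1, 29.5).
Var = αβ/((α+β)²(α+β+1)) = 22.1·29.5/(51.6²·52.6) = 0.00465510; SD = √0.00465510 = 0.0682.

0.0682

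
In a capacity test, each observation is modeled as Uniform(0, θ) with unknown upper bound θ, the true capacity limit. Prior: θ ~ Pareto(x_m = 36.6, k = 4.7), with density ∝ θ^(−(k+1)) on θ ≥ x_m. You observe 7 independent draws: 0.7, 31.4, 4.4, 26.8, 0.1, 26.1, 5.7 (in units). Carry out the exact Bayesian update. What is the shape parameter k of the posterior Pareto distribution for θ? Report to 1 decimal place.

11.7

A Pareto(scale x_m, shape k) prior on the upper bound θ of Uniform(0, θ) is conjugate: posterior is Pareto(max(x_m, max xᵢ), k + n).
Sample maximum = 31.4; prior scale x_m = 36.6 → posterior scale = max = 36.6.
Posterior shape = 4.7 + 7 = 11.7.
Posterior shape k = 11.7.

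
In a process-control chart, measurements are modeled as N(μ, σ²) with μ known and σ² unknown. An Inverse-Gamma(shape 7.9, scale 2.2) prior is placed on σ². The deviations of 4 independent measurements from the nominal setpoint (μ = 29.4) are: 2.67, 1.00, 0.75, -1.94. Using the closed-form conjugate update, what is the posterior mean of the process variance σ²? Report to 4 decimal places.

With known mean μ and an Inverse-Gamma(α, β) prior on σ², the Normal likelihood is conjugate: posterior is Inv-Gamma(α + n/2, β + Σ(xᵢ−μ)²/2).
Σ(xᵢ−μ)² = (2.67)² + (1.00)² + (0.75)² + (-1.94)² = 12.4550.
Posterior: Inv-Gamma(7.9 + 4/2, 2.2 + 12.4550/2) = Inv-Gamma(9.90, 8.42750).
E[σ²|data] = β/(α−1) = 8.42750/8.90 = 0.9469.

0.9469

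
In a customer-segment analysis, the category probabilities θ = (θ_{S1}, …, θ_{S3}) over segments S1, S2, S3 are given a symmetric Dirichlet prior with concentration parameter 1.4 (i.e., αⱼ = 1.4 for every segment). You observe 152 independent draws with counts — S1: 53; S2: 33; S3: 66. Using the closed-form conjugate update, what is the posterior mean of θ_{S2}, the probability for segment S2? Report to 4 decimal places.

0.2202

The Dirichlet prior is conjugate to the Multinomial likelihood: each posterior αⱼ = prior αⱼ + observed count nⱼ.
Posterior concentration: (54.4, 34.4, 67.4), total = 156.2.
E[θ_{S2}|data] = α_{S2}/Σα = 34.4/156.2 = 0.2202.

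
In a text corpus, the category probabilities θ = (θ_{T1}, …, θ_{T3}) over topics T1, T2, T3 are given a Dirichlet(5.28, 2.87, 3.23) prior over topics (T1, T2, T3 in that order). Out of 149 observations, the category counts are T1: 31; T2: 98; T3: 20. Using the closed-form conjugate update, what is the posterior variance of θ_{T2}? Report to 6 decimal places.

0.001446

The Dirichlet prior is conjugate to the Multinomial likelihood: each posterior αⱼ = prior αⱼ + observed count nⱼ.
Posterior concentration: (36.28, 100.87, 23.23), total = 160.38.
Var[θ_j] = α_j(Σα−α_j)/((Σα)²(Σα+1)) = 100.87·59.51/(160.38²·161.38) = 0.001446.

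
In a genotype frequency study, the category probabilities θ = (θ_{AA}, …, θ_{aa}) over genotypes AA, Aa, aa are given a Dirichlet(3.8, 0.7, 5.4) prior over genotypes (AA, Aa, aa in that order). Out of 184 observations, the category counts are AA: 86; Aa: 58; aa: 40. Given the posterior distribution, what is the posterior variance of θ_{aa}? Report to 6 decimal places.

The Dirichlet prior is conjugate to the Multinomial likelihood: each posterior αⱼ = prior αⱼ + observed count nⱼ.
Posterior concentration: (89.8, 58.7, 45.4), total = 193.9.
Var[θ_j] = α_j(Σα−α_j)/((Σα)²(Σα+1)) = 45.4·148.5/(193.9²·194.9) = 0.000920.

0.000920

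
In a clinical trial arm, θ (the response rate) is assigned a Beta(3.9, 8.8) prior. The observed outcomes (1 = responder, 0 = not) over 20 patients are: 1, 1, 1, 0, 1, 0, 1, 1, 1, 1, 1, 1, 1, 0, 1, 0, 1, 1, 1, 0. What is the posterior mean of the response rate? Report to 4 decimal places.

0.5780

The Beta prior is conjugate to a Binomial/Bernoulli likelihood; the update adds successes to α and failures to β.
Posterior: Beta(α+k, β+n−k) = Beta(3.9+15, 8.8+5) = Beta(18.9, 13.8).
Posterior mean = α/(α+β) = 18.9/32.7 = 0.5780.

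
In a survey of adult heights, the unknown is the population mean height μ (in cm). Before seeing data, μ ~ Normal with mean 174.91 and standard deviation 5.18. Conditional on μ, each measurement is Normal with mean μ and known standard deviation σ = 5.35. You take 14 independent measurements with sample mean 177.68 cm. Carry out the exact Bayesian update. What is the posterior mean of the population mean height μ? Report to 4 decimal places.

For Normal data with known variance σ², a Normal(μ₀, σ₀²) prior on μ is conjugate. Posterior precision = 1/σ₀² + n/σ²; posterior mean is the precision-weighted average of μ₀ and x̄.
n·x̄ = 14·177.68 = 2487.52.
σ₀² = 5.18² = 26.8324, σ² = 5.35² = 28.6225; σ² + n·σ₀² = 28.6225 + 14·26.8324 = 404.2761.
Posterior mean = (μ₀/σ₀² + n·x̄/σ²)/(1/σ₀² + n/σ²) = (σ²·μ₀ + σ₀²·n·x̄)/(σ² + n·σ₀²) = (28.6225·174.91 + 26.8324·2487.52)/404.2761 = 71752.493123/404.2761 = 177.4839.

177.4839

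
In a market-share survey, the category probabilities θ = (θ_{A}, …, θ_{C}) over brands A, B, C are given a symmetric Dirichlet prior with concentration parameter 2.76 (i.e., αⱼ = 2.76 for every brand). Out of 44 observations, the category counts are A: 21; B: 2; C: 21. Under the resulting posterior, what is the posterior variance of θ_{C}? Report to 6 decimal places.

0.004653

The Dirichlet prior is conjugate to the Multinomial likelihood: each posterior αⱼ = prior αⱼ + observed count nⱼ.
Posterior concentration: (23.76, 4.76, 23.76), total = 52.28.
Var[θ_j] = α_j(Σα−α_j)/((Σα)²(Σα+1)) = 23.76·28.52/(52.28²·53.28) = 0.004653.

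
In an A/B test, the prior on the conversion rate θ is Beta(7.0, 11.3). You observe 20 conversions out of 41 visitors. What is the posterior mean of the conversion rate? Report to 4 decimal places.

0.4553

The Beta prior is conjugate to a Binomial/Bernoulli likelihood; the update adds successes to α and failures to β.
Posterior: Beta(α+k, β+n−k) = Beta(7.0+20, 11.3+21) = Beta(27.0, 32.3).
Posterior mean = α/(α+β) = 27.0/59.3 = 0.4553.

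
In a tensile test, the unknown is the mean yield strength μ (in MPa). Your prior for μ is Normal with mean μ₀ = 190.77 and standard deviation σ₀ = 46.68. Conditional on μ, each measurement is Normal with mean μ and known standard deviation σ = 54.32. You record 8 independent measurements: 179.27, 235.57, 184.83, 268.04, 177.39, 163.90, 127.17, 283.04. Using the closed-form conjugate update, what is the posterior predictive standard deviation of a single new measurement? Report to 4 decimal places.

For Normal data with known variance σ², a Normal(μ₀, σ₀²) prior on μ is conjugate. Posterior precision = 1/σ₀² + n/σ²; posterior mean is the precision-weighted average of μ₀ and x̄.
σ₀² = 46.68² = 2179.0224, σ² = 54.32² = 2950.6624; σ² + n·σ₀² = 2950.6624 + 8·2179.0224 = 20382.8416.
Posterior precision = 1/σ₀² + n/σ² = 1/2179.0224 + 8/2950.6624 = (σ² + n·σ₀²)/(σ₀²σ²) = 20382.8416/(2179.0224·2950.6624); posterior variance σₙ² = σ₀²σ²/(σ² + n·σ₀²) = 2179.0224·2950.6624/20382.8416 = 315.439799.
Predictive variance for one new observation = σₙ² + σ² = 2179.0224·2950.6624/20382.8416 + 2950.6624 = σ²·(σ₀² + 20382.8416)/20382.8416 = 2950.6624·22561.864/20382.8416 = 3266.102199; SD = √(2950.6624·22561.864/20382.8416) = 57.1498.

57.1498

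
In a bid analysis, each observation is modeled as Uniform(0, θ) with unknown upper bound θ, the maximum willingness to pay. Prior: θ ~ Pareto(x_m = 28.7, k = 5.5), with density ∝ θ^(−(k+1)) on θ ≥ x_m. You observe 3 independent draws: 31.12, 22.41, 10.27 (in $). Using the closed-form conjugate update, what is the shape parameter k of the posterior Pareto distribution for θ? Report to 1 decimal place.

8.5

A Pareto(scale x_m, shape k) prior on the upper bound θ of Uniform(0, θ) is conjugate: posterior is Pareto(max(x_m, max xᵢ), k + n).
Sample maximum = 31.12; prior scale x_m = 28.7 → posterior scale = max = 31.12.
Posterior shape = 5.5 + 3 = 8.5.
Posterior shape k = 8.5.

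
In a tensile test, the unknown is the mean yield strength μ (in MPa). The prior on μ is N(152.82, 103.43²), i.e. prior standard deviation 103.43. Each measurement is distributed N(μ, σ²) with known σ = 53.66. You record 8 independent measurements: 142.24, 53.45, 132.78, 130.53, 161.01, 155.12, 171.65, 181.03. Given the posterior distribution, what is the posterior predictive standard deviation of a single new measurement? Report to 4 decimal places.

For Normal data with known variance σ², a Normal(μ₀, σ₀²) prior on μ is conjugate. Posterior precision = 1/σ₀² + n/σ²; posterior mean is the precision-weighted average of μ₀ and x̄.
σ₀² = 103.43² = 10697.7649, σ² = 53.66² = 2879.3956; σ² + n·σ₀² = 2879.3956 + 8·10697.7649 = 88461.5148.
Posterior precision = 1/σ₀² + n/σ² = 1/10697.7649 + 8/2879.3956 = (σ² + n·σ₀²)/(σ₀²σ²) = 88461.5148/(10697.7649·2879.3956); posterior variance σₙ² = σ₀²σ²/(σ² + n·σ₀²) = 10697.7649·2879.3956/88461.5148 = 348.209018.
Predictive variance for one new observation = σₙ² + σ² = 10697.7649·2879.3956/88461.5148 + 2879.3956 = σ²·(σ₀² + 88461.5148)/88461.5148 = 2879.3956·99159.2797/88461.5148 = 3227.604618; SD = √(2879.3956·99159.2797/88461.5148) = 56.8120.

56.8120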